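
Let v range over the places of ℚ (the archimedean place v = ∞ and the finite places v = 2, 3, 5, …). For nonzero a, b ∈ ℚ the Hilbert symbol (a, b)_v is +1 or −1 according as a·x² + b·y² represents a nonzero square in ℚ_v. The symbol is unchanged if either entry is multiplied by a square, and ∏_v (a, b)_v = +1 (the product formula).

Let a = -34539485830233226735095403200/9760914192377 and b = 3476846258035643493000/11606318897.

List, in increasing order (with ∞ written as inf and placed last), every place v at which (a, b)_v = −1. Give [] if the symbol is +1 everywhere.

Mod squares: a ≡ -51051, b ≡ 13090. Check v ∈ {∞, 2, 3, 5, 7, 11, 13, 17, 19, 29, 43, 53}.
v=17: a=17^-3·(≡5), b=17^-3·(≡14) mod 17; (5|17)=-1, (14|17)=-1; (−1)^{-3·-3·8}·(-1)^-3·(-1)^-3 = +1.
v=11: a=11^1·(≡5), b=11^1·(≡6) mod 11; (5|11)=+1, (6|11)=-1; (−1)^{1·1·5}·(+1)^1·(-1)^1 = +1.
v=∞: -51051 < 0 and 13090 > 0  ⇒  (a,b)_∞ = +1.
v=53: a=53^-2·(≡30), b=53^-2·(≡40) mod 53; (30|53)=-1, (40|53)=+1; (−1)^{-2·-2·26}·(-1)^-2·(+1)^-2 = +1.
v=7: a=7^3·(≡2), b=7^1·(≡1) mod 7; (2|7)=+1, (1|7)=+1; (−1)^{3·1·3}·(+1)^1·(+1)^3 = -1.
v=5: a=5^2·(≡1), b=5^3·(≡2) mod 5; (1|5)=+1, (2|5)=-1; (−1)^{2·3·2}·(+1)^3·(-1)^2 = +1.
v=19: a=19^6·(≡3), b=19^4·(≡3) mod 19; (3|19)=-1, (3|19)=-1; (−1)^{6·4·9}·(-1)^4·(-1)^6 = +1.
v=29: a=29^-4·(≡26), b=29^-2·(≡3) mod 29; (26|29)=-1, (3|29)=-1; (−1)^{-4·-2·14}·(-1)^-2·(-1)^-4 = +1.
v=3: a=3^11·(≡2), b=3^8·(≡1) mod 3; (2|3)=-1, (1|3)=+1; (−1)^{11·8·1}·(-1)^8·(+1)^11 = +1.
v=13: a=13^5·(≡12), b=13^4·(≡12) mod 13; (12|13)=+1, (12|13)=+1; (−1)^{5·4·6}·(+1)^4·(+1)^5 = +1.
v=2: v_2(a)=6, v_2(b)=3; units ≡ 5, 1 (mod 8); ε·ε+αω+βω = 0·0+6·0+3·1 ≡ 1  ⇒  (a,b)_2 = -1.
v=43: a=43^2·(≡19), b=43^2·(≡37) mod 43; (19|43)=-1, (37|43)=-1; (−1)^{2·2·21}·(-1)^2·(-1)^2 = +1.
Ram(-51051, 13090) = {2, 7}; no ℚ_2-point on the conic.

[2, 7]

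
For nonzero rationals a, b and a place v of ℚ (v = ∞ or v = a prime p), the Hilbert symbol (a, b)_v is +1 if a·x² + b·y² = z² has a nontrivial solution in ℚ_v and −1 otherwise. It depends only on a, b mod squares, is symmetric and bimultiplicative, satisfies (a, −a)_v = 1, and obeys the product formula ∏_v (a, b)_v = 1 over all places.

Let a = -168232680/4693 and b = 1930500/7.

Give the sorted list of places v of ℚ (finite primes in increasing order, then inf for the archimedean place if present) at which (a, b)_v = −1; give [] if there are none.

[2, 3]

Mod squares: a ≡ -4290, b ≡ 15015. Check v ∈ {∞, 2, 3, 5, 7, 11, 13, 17, 19}.
v=11: a=11^1·(≡2), b=11^1·(≡4) mod 11; (2|11)=-1, (4|11)=+1; (−1)^{1·1·5}·(-1)^1·(+1)^1 = +1.
v=19: a=19^-2·(≡5), b=19^0·(≡17) mod 19; (5|19)=+1, (17|19)=+1; (−1)^{-2·0·9}·(+1)^0·(+1)^-2 = +1.
v=5: a=5^1·(≡3), b=5^3·(≡2) mod 5; (3|5)=-1, (2|5)=-1; (−1)^{1·3·2}·(-1)^3·(-1)^1 = +1.
v=3: a=3^3·(≡1), b=3^3·(≡1) mod 3; (1|3)=+1, (1|3)=+1; (−1)^{3·3·1}·(+1)^3·(+1)^3 = -1.
v=2: v_2(a)=3, v_2(b)=2; units ≡ 7, 7 (mod 8); ε·ε+αω+βω = 1·1+3·0+2·0 ≡ 1  ⇒  (a,b)_2 = -1.
v=17: a=17^2·(≡11), b=17^0·(≡2) mod 17; (11|17)=-1, (2|17)=+1; (−1)^{2·0·8}·(-1)^0·(+1)^2 = +1.
v=∞: -4290 < 0 and 15015 > 0  ⇒  (a,b)_∞ = +1.
v=7: a=7^2·(≡4), b=7^-1·(≡5) mod 7; (4|7)=+1, (5|7)=-1; (−1)^{2·-1·3}·(+1)^-1·(-1)^2 = +1.
v=13: a=13^-1·(≡6), b=13^1·(≡2) mod 13; (6|13)=-1, (2|13)=-1; (−1)^{-1·1·6}·(-1)^1·(-1)^-1 = +1.
|Ram(-4290, 15015)| = 2, even; anisotropic at {2, 3}.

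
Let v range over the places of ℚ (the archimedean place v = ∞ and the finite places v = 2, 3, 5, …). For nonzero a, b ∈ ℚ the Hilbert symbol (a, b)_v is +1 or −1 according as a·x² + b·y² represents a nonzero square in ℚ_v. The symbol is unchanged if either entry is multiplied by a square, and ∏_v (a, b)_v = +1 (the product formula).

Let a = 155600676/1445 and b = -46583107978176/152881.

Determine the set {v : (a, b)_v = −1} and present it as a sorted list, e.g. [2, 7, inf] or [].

(a, b) ≡ (5, -231) mod (ℚ^×)²; places V = {2, 3, 5, 7, 11, 17, 23, ∞}.
(a,b)_17: α=-2, u≡10; β=-2, v≡3 (mod 17); (10|17)=-1, (3|17)=-1; sign (−1)^0·-1^-2·-1^-2 = +1.
(a,b)_11: α=2, u≡3; β=3, v≡3 (mod 11); (3|11)=+1, (3|11)=+1; sign (−1)^0·+1^3·+1^2 = +1.
(a,b)_23: α=0, u≡7; β=-2, v≡19 (mod 23); (7|23)=-1, (19|23)=-1; sign (−1)^0·-1^-2·-1^0 = +1.
(a,b)_7: α=2, u≡3; β=3, v≡4 (mod 7); (3|7)=-1, (4|7)=+1; sign (−1)^0·-1^3·+1^2 = -1.
(a,b)_3: α=8, u≡2; β=13, v≡1 (mod 3); (2|3)=-1, (1|3)=+1; sign (−1)^0·-1^13·+1^8 = -1.
(a,b)_∞: sgn(5)=+, sgn(-231)=−, so +1.
(a,b)_5: α=-1, u≡4; β=0, v≡4 (mod 5); (4|5)=+1, (4|5)=+1; sign (−1)^0·+1^0·+1^-1 = +1.
(a,b)_2: α=2, β=6; u≡5, v≡1 (mod 8); ε(u)ε(v)=0·0, αω(v)=2·0, βω(u)=6·1; sum ≡ 0  ⇒  +1.
Ram(5, -231) = {3, 7}; no ℚ_3-point on the conic.

[3, 7]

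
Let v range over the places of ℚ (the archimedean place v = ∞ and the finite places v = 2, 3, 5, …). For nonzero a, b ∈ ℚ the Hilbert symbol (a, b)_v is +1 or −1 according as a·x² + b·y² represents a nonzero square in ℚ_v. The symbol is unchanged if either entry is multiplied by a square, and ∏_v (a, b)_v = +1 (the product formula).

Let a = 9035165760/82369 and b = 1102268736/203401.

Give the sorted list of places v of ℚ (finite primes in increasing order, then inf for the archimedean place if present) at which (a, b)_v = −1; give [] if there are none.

[]

Mod squares: a ≡ 465, b ≡ 589. Check v ∈ {∞, 2, 3, 5, 7, 11, 19, 29, 31, 41}.
v=3: a=3^1·(≡2), b=3^4·(≡1) mod 3; (2|3)=-1, (1|3)=+1; (−1)^{1·4·1}·(-1)^4·(+1)^1 = +1.
v=∞: 465 > 0 and 589 > 0  ⇒  (a,b)_∞ = +1.
v=7: a=7^-2·(≡5), b=7^0·(≡1) mod 7; (5|7)=-1, (1|7)=+1; (−1)^{-2·0·3}·(-1)^0·(+1)^-2 = +1.
v=5: a=5^1·(≡3), b=5^0·(≡1) mod 5; (3|5)=-1, (1|5)=+1; (−1)^{1·0·2}·(-1)^0·(+1)^1 = +1.
v=41: a=41^-2·(≡3), b=41^-2·(≡14) mod 41; (3|41)=-1, (14|41)=-1; (−1)^{-2·-2·20}·(-1)^-2·(-1)^-2 = +1.
v=29: a=29^2·(≡28), b=29^0·(≡13) mod 29; (28|29)=+1, (13|29)=+1; (−1)^{2·0·14}·(+1)^0·(+1)^2 = +1.
v=2: v_2(a)=6, v_2(b)=6; units ≡ 1, 5 (mod 8); ε·ε+αω+βω = 0·0+6·1+6·0 ≡ 0  ⇒  (a,b)_2 = +1.
v=19: a=19^2·(≡17), b=19^3·(≡13) mod 19; (17|19)=+1, (13|19)=-1; (−1)^{2·3·9}·(+1)^3·(-1)^2 = +1.
v=31: a=31^1·(≡22), b=31^1·(≡18) mod 31; (22|31)=-1, (18|31)=+1; (−1)^{1·1·15}·(-1)^1·(+1)^1 = +1.
v=11: a=11^0·(≡5), b=11^-2·(≡7) mod 11; (5|11)=+1, (7|11)=-1; (−1)^{0·-2·5}·(+1)^-2·(-1)^0 = +1.
Ram(a, b) = ∅: the form 465·x² + 589·y² − z² is isotropic over every ℚ_v, so by Hasse–Minkowski it is isotropic over ℚ.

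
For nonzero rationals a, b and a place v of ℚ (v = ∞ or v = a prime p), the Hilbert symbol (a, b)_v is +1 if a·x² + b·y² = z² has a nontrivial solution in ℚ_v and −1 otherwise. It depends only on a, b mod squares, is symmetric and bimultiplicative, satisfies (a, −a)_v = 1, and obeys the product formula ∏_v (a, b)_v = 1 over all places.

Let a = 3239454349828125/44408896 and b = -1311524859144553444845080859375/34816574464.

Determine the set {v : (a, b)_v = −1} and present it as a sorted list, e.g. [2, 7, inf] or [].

Mod squares: a ≡ 284396541, b ≡ -703. Check v ∈ {∞, 2, 3, 5, 7, 11, 13, 17, 19, 23, 37, 41}.
v=23: a=23^1·(≡14), b=23^2·(≡14) mod 23; (14|23)=-1, (14|23)=-1; (−1)^{1·2·11}·(-1)^2·(-1)^1 = -1.
v=37: a=37^1·(≡15), b=37^3·(≡23) mod 37; (15|37)=-1, (23|37)=-1; (−1)^{1·3·18}·(-1)^3·(-1)^1 = +1.
v=19: a=19^1·(≡5), b=19^3·(≡11) mod 19; (5|19)=+1, (11|19)=+1; (−1)^{1·3·9}·(+1)^3·(+1)^1 = -1.
v=3: a=3^7·(≡2), b=3^12·(≡2) mod 3; (2|3)=-1, (2|3)=-1; (−1)^{7·12·1}·(-1)^12·(-1)^7 = -1.
v=∞: 284396541 > 0 and -703 < 0  ⇒  (a,b)_∞ = +1.
v=17: a=17^-2·(≡14), b=17^-2·(≡5) mod 17; (14|17)=-1, (5|17)=-1; (−1)^{-2·-2·8}·(-1)^-2·(-1)^-2 = +1.
v=41: a=41^1·(≡32), b=41^2·(≡7) mod 41; (32|41)=+1, (7|41)=-1; (−1)^{1·2·20}·(+1)^2·(-1)^1 = -1.
v=11: a=11^1·(≡7), b=11^2·(≡9) mod 11; (7|11)=-1, (9|11)=+1; (−1)^{1·2·5}·(-1)^2·(+1)^1 = +1.
v=7: a=7^-4·(≡1), b=7^-6·(≡1) mod 7; (1|7)=+1, (1|7)=+1; (−1)^{-4·-6·3}·(+1)^-6·(+1)^-4 = +1.
v=13: a=13^1·(≡10), b=13^2·(≡10) mod 13; (10|13)=+1, (10|13)=+1; (−1)^{1·2·6}·(+1)^2·(+1)^1 = +1.
v=5: a=5^6·(≡4), b=5^8·(≡2) mod 5; (4|5)=+1, (2|5)=-1; (−1)^{6·8·2}·(+1)^8·(-1)^6 = +1.
v=2: v_2(a)=-6, v_2(b)=-10; units ≡ 5, 1 (mod 8); ε·ε+αω+βω = 0·0+-6·0+-10·1 ≡ 0  ⇒  (a,b)_2 = +1.
(284396541, -703 / ℚ) ramifies at {3, 19, 23, 41}: a division algebra.

[3, 19, 23, 41]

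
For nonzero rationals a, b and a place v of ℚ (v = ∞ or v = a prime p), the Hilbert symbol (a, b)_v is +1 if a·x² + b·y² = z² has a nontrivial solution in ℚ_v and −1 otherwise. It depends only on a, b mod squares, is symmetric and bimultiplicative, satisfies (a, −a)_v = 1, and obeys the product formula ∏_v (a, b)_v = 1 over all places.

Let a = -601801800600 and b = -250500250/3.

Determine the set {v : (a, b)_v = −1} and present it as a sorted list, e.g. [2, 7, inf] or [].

[2, 3, 7, inf]

(a, b) ≡ (-6006, -30) mod (ℚ^×)²; places V = {2, 3, 5, 7, 11, 13, ∞}.
(a,b)_7: α=3, u≡5; β=2, v≡6 (mod 7); (5|7)=-1, (6|7)=-1; sign (−1)^0·-1^2·-1^3 = -1.
(a,b)_13: α=3, u≡2; β=2, v≡12 (mod 13); (2|13)=-1, (12|13)=+1; sign (−1)^0·-1^2·+1^3 = +1.
(a,b)_5: α=2, u≡1; β=3, v≡1 (mod 5); (1|5)=+1, (1|5)=+1; sign (−1)^0·+1^3·+1^2 = +1.
(a,b)_11: α=3, u≡3; β=2, v≡9 (mod 11); (3|11)=+1, (9|11)=+1; sign (−1)^0·+1^2·+1^3 = +1.
(a,b)_2: α=3, β=1; u≡5, v≡1 (mod 8); ε(u)ε(v)=0·0, αω(v)=3·0, βω(u)=1·1; sum ≡ 1  ⇒  -1.
(a,b)_3: α=1, u≡2; β=-1, v≡2 (mod 3); (2|3)=-1, (2|3)=-1; sign (−1)^1·-1^-1·-1^1 = -1.
(a,b)_∞: sgn(-6006)=−, sgn(-30)=−, so -1.
Ram(-6006, -30) = {2, 3, 7, ∞}; no ℚ_2-point on the conic.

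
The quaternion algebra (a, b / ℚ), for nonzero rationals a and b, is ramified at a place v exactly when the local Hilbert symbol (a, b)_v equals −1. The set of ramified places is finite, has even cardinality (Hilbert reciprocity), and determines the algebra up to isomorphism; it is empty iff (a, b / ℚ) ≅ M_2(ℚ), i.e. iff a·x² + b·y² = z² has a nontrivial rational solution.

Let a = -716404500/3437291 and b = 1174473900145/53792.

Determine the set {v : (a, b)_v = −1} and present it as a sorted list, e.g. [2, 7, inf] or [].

[5, 29]

(a, b) ≡ (-55, 290) mod (ℚ^×)²; places V = {2, 3, 5, 7, 11, 13, 19, 23, 29, 41, 43, ∞}.
(a,b)_7: α=2, u≡2; β=2, v≡5 (mod 7); (2|7)=+1, (5|7)=-1; sign (−1)^0·+1^2·-1^2 = +1.
(a,b)_43: α=-2, u≡1; β=2, v≡3 (mod 43); (1|43)=+1, (3|43)=-1; sign (−1)^0·+1^2·-1^-2 = +1.
(a,b)_5: α=3, u≡4; β=1, v≡2 (mod 5); (4|5)=+1, (2|5)=-1; sign (−1)^0·+1^1·-1^3 = -1.
(a,b)_29: α=0, u≡2; β=1, v≡21 (mod 29); (2|29)=-1, (21|29)=-1; sign (−1)^0·-1^1·-1^0 = -1.
(a,b)_3: α=4, u≡2; β=0, v≡2 (mod 3); (2|3)=-1, (2|3)=-1; sign (−1)^0·-1^0·-1^4 = +1.
(a,b)_41: α=0, u≡26; β=-2, v≡11 (mod 41); (26|41)=-1, (11|41)=-1; sign (−1)^0·-1^-2·-1^0 = +1.
(a,b)_2: α=2, β=-5; u≡1, v≡1 (mod 8); ε(u)ε(v)=0·0, αω(v)=2·0, βω(u)=-5·0; sum ≡ 0  ⇒  +1.
(a,b)_23: α=0, u≡19; β=2, v≡15 (mod 23); (19|23)=-1, (15|23)=-1; sign (−1)^0·-1^2·-1^0 = +1.
(a,b)_19: α=2, u≡12; β=0, v≡7 (mod 19); (12|19)=-1, (7|19)=+1; sign (−1)^0·-1^0·+1^2 = +1.
(a,b)_11: α=-1, u≡6; β=0, v≡9 (mod 11); (6|11)=-1, (9|11)=+1; sign (−1)^0·-1^0·+1^-1 = +1.
(a,b)_∞: sgn(-55)=−, sgn(290)=+, so +1.
(a,b)_13: α=-2, u≡1; β=2, v≡3 (mod 13); (1|13)=+1, (3|13)=+1; sign (−1)^0·+1^2·+1^-2 = +1.
Ram(-55, 290) = {5, 29}; no ℚ_5-point on the conic.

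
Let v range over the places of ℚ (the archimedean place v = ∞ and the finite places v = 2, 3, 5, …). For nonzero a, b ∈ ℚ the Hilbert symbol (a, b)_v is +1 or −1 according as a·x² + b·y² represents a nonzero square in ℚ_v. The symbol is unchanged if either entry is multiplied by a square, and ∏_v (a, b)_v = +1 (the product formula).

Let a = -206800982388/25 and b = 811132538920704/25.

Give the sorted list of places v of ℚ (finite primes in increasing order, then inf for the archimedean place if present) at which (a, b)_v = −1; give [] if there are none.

(a, b) ≡ (-13, 231) mod (ℚ^×)²; places V = {2, 3, 5, 7, 11, 13, ∞}.
(a,b)_∞: sgn(-13)=−, sgn(231)=+, so +1.
(a,b)_3: α=4, u≡2; β=5, v≡2 (mod 3); (2|3)=-1, (2|3)=-1; sign (−1)^0·-1^5·-1^4 = -1.
(a,b)_5: α=-2, u≡2; β=-2, v≡4 (mod 5); (2|5)=-1, (4|5)=+1; sign (−1)^0·-1^-2·+1^-2 = +1.
(a,b)_11: α=2, u≡4; β=3, v≡10 (mod 11); (4|11)=+1, (10|11)=-1; sign (−1)^0·+1^3·-1^2 = +1.
(a,b)_7: α=4, u≡1; β=3, v≡5 (mod 7); (1|7)=+1, (5|7)=-1; sign (−1)^0·+1^3·-1^4 = +1.
(a,b)_2: α=2, β=8; u≡3, v≡7 (mod 8); ε(u)ε(v)=1·1, αω(v)=2·0, βω(u)=8·1; sum ≡ 1  ⇒  -1.
(a,b)_13: α=3, u≡3; β=4, v≡3 (mod 13); (3|13)=+1, (3|13)=+1; sign (−1)^0·+1^4·+1^3 = +1.
Ram(-13, 231) = {2, 3}; no ℚ_2-point on the conic.

[2, 3]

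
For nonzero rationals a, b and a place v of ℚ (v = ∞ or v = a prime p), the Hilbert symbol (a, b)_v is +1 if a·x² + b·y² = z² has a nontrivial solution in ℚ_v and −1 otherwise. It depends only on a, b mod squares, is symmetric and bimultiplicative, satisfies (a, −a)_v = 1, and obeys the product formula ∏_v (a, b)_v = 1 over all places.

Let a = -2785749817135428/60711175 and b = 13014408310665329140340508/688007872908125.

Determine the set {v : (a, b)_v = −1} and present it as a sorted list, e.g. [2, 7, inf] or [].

Mod squares: a ≡ -231, b ≡ 51051. Check v ∈ {∞, 2, 3, 5, 7, 11, 13, 17, 19, 23, 29, 31, 41}.
v=31: a=31^-2·(≡3), b=31^-2·(≡18) mod 31; (3|31)=-1, (18|31)=+1; (−1)^{-2·-2·15}·(-1)^-2·(+1)^-2 = +1.
v=29: a=29^0·(≡16), b=29^-2·(≡18) mod 29; (16|29)=+1, (18|29)=-1; (−1)^{0·-2·14}·(+1)^-2·(-1)^0 = +1.
v=5: a=5^-2·(≡1), b=5^-4·(≡1) mod 5; (1|5)=+1, (1|5)=+1; (−1)^{-2·-4·2}·(+1)^-4·(+1)^-2 = +1.
v=17: a=17^2·(≡14), b=17^5·(≡5) mod 17; (14|17)=-1, (5|17)=-1; (−1)^{2·5·8}·(-1)^5·(-1)^2 = -1.
v=19: a=19^-2·(≡5), b=19^-2·(≡5) mod 19; (5|19)=+1, (5|19)=+1; (−1)^{-2·-2·9}·(+1)^-2·(+1)^-2 = +1.
v=3: a=3^3·(≡1), b=3^5·(≡1) mod 3; (1|3)=+1, (1|3)=+1; (−1)^{3·5·1}·(+1)^5·(+1)^3 = -1.
v=∞: -231 < 0 and 51051 > 0  ⇒  (a,b)_∞ = +1.
v=23: a=23^0·(≡14), b=23^2·(≡22) mod 23; (14|23)=-1, (22|23)=-1; (−1)^{0·2·11}·(-1)^2·(-1)^0 = +1.
v=13: a=13^6·(≡1), b=13^9·(≡4) mod 13; (1|13)=+1, (4|13)=+1; (−1)^{6·9·6}·(+1)^9·(+1)^6 = +1.
v=41: a=41^2·(≡3), b=41^2·(≡12) mod 41; (3|41)=-1, (12|41)=-1; (−1)^{2·2·20}·(-1)^2·(-1)^2 = +1.
v=11: a=11^1·(≡3), b=11^-1·(≡8) mod 11; (3|11)=+1, (8|11)=-1; (−1)^{1·-1·5}·(+1)^-1·(-1)^1 = +1.
v=7: a=7^-1·(≡1), b=7^-3·(≡6) mod 7; (1|7)=+1, (6|7)=-1; (−1)^{-1·-3·3}·(+1)^-3·(-1)^-1 = +1.
v=2: v_2(a)=2, v_2(b)=2; units ≡ 1, 3 (mod 8); ε·ε+αω+βω = 0·1+2·1+2·0 ≡ 0  ⇒  (a,b)_2 = +1.
(-231, 51051 / ℚ) ramifies at {3, 17}: a division algebra.

[3, 17]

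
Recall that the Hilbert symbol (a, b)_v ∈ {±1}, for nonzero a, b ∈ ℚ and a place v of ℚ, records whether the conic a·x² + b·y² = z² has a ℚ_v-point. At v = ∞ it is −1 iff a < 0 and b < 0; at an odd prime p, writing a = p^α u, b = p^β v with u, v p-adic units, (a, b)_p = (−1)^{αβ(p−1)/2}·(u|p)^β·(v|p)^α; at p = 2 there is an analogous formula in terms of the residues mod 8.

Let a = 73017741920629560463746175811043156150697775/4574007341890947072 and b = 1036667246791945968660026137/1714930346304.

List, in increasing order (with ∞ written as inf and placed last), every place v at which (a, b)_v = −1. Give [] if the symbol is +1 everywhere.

[2, 7, 13, 17]

(a, b) ≡ (8398, 160797) mod (ℚ^×)²; places V = {2, 3, 5, 7, 11, 13, 17, 19, 23, 31, 37, ∞}.
(a,b)_23: α=6, u≡16; β=4, v≡1 (mod 23); (16|23)=+1, (1|23)=+1; sign (−1)^0·+1^4·+1^6 = +1.
(a,b)_5: α=2, u≡3; β=0, v≡3 (mod 5); (3|5)=-1, (3|5)=-1; sign (−1)^0·-1^0·-1^2 = +1.
(a,b)_3: α=-18, u≡1; β=-13, v≡1 (mod 3); (1|3)=+1, (1|3)=+1; sign (−1)^0·+1^-13·+1^-18 = +1.
(a,b)_7: α=-8, u≡6; β=-5, v≡4 (mod 7); (6|7)=-1, (4|7)=+1; sign (−1)^0·-1^-5·+1^-8 = -1.
(a,b)_13: α=5, u≡3; β=3, v≡7 (mod 13); (3|13)=+1, (7|13)=-1; sign (−1)^0·+1^3·-1^5 = -1.
(a,b)_11: α=6, u≡3; β=4, v≡6 (mod 11); (3|11)=+1, (6|11)=-1; sign (−1)^0·+1^4·-1^6 = +1.
(a,b)_37: α=6, u≡11; β=4, v≡18 (mod 37); (11|37)=+1, (18|37)=-1; sign (−1)^0·+1^4·-1^6 = +1.
(a,b)_31: α=2, u≡5; β=1, v≡9 (mod 31); (5|31)=+1, (9|31)=+1; sign (−1)^0·+1^1·+1^2 = +1.
(a,b)_2: α=-11, β=-6; u≡7, v≡5 (mod 8); ε(u)ε(v)=1·0, αω(v)=-11·1, βω(u)=-6·0; sum ≡ 1  ⇒  -1.
(a,b)_∞: sgn(8398)=+, sgn(160797)=+, so +1.
(a,b)_17: α=3, u≡4; β=2, v≡10 (mod 17); (4|17)=+1, (10|17)=-1; sign (−1)^0·+1^2·-1^3 = -1.
(a,b)_19: α=5, u≡5; β=3, v≡18 (mod 19); (5|19)=+1, (18|19)=-1; sign (−1)^1·+1^3·-1^5 = +1.
|Ram(8398, 160797)| = 4, even; anisotropic at {2, 7, 13, 17}.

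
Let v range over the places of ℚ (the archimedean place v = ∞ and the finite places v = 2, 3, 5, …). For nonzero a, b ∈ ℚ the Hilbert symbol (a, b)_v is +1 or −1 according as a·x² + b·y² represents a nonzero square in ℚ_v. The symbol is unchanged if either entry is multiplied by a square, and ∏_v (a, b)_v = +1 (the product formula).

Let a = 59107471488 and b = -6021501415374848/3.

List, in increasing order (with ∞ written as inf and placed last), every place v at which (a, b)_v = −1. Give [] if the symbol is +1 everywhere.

[3, 13, 19, 29]

(a, b) ≡ (2, -21489) mod (ℚ^×)²; places V = {2, 3, 13, 19, 29, ∞}.
(a,b)_13: α=2, u≡5; β=3, v≡11 (mod 13); (5|13)=-1, (11|13)=-1; sign (−1)^0·-1^3·-1^2 = -1.
(a,b)_19: α=2, u≡13; β=3, v≡16 (mod 19); (13|19)=-1, (16|19)=+1; sign (−1)^0·-1^3·+1^2 = -1.
(a,b)_29: α=2, u≡27; β=3, v≡23 (mod 29); (27|29)=-1, (23|29)=+1; sign (−1)^0·-1^3·+1^2 = -1.
(a,b)_∞: sgn(2)=+, sgn(-21489)=−, so +1.
(a,b)_2: α=7, β=14; u≡1, v≡7 (mod 8); ε(u)ε(v)=0·1, αω(v)=7·0, βω(u)=14·0; sum ≡ 0  ⇒  +1.
(a,b)_3: α=2, u≡2; β=-1, v≡1 (mod 3); (2|3)=-1, (1|3)=+1; sign (−1)^0·-1^-1·+1^2 = -1.
Ram(2, -21489) = {3, 13, 19, 29}; no ℚ_3-point on the conic.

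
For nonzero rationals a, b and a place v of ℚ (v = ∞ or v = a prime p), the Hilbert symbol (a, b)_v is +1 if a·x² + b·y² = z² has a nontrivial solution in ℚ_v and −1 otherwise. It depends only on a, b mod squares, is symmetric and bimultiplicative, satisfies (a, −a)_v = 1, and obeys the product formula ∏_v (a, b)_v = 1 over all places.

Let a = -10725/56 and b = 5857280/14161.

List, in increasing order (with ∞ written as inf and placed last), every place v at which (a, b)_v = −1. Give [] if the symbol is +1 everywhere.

(a, b) ≡ (-6006, 1430) mod (ℚ^×)²; places V = {2, 3, 5, 7, 11, 13, 17, ∞}.
(a,b)_5: α=2, u≡1; β=1, v≡1 (mod 5); (1|5)=+1, (1|5)=+1; sign (−1)^0·+1^1·+1^2 = +1.
(a,b)_17: α=0, u≡14; β=-2, v≡1 (mod 17); (14|17)=-1, (1|17)=+1; sign (−1)^0·-1^-2·+1^0 = +1.
(a,b)_3: α=1, u≡2; β=0, v≡2 (mod 3); (2|3)=-1, (2|3)=-1; sign (−1)^0·-1^0·-1^1 = -1.
(a,b)_13: α=1, u≡5; β=1, v≡8 (mod 13); (5|13)=-1, (8|13)=-1; sign (−1)^0·-1^1·-1^1 = +1.
(a,b)_11: α=1, u≡4; β=1, v≡9 (mod 11); (4|11)=+1, (9|11)=+1; sign (−1)^1·+1^1·+1^1 = -1.
(a,b)_2: α=-3, β=13; u≡5, v≡3 (mod 8); ε(u)ε(v)=0·1, αω(v)=-3·1, βω(u)=13·1; sum ≡ 0  ⇒  +1.
(a,b)_7: α=-1, u≡6; β=-2, v≡1 (mod 7); (6|7)=-1, (1|7)=+1; sign (−1)^0·-1^-2·+1^-1 = +1.
(a,b)_∞: sgn(-6006)=−, sgn(1430)=+, so +1.
Ram(-6006, 1430) = {3, 11}; no ℚ_3-point on the conic.

[3, 11]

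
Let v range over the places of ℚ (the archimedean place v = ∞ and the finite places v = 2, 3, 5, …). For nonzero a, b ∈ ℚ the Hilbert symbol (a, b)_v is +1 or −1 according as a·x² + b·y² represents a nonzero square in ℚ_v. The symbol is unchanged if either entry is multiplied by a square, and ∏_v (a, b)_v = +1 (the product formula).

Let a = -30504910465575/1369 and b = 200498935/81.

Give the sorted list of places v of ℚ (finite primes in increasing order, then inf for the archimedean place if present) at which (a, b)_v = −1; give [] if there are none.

[5, 13, 17, 23]

(a, b) ≡ (-106743, 7735) mod (ℚ^×)²; places V = {2, 3, 5, 7, 13, 17, 23, 37, ∞}.
(a,b)_13: α=1, u≡2; β=1, v≡1 (mod 13); (2|13)=-1, (1|13)=+1; sign (−1)^0·-1^1·+1^1 = -1.
(a,b)_37: α=-2, u≡32; β=0, v≡6 (mod 37); (32|37)=-1, (6|37)=-1; sign (−1)^0·-1^0·-1^-2 = +1.
(a,b)_7: α=5, u≡4; β=3, v≡6 (mod 7); (4|7)=+1, (6|7)=-1; sign (−1)^1·+1^3·-1^5 = +1.
(a,b)_17: α=1, u≡7; β=1, v≡13 (mod 17); (7|17)=-1, (13|17)=+1; sign (−1)^0·-1^1·+1^1 = -1.
(a,b)_23: α=3, u≡10; β=2, v≡19 (mod 23); (10|23)=-1, (19|23)=-1; sign (−1)^0·-1^2·-1^3 = -1.
(a,b)_∞: sgn(-106743)=−, sgn(7735)=+, so +1.
(a,b)_5: α=2, u≡3; β=1, v≡2 (mod 5); (3|5)=-1, (2|5)=-1; sign (−1)^0·-1^1·-1^2 = -1.
(a,b)_3: α=3, u≡2; β=-4, v≡1 (mod 3); (2|3)=-1, (1|3)=+1; sign (−1)^0·-1^-4·+1^3 = +1.
(a,b)_2: α=0, β=0; u≡1, v≡7 (mod 8); ε(u)ε(v)=0·1, αω(v)=0·0, βω(u)=0·0; sum ≡ 0  ⇒  +1.
Ram(-106743, 7735) = {5, 13, 17, 23}; no ℚ_5-point on the conic.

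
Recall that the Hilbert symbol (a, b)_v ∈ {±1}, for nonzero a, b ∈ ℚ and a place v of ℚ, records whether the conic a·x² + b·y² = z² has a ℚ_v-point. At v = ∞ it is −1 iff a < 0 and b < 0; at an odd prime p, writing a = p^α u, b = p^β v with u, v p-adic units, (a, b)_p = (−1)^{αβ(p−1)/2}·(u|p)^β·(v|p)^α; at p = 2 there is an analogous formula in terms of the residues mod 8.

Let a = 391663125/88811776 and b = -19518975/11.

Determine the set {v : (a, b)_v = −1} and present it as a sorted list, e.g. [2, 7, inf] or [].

(a, b) ≡ (29, -1309) mod (ℚ^×)²; places V = {2, 3, 5, 7, 11, 17, 19, 29, 31, ∞}.
(a,b)_11: α=0, u≡2; β=-1, v≡8 (mod 11); (2|11)=-1, (8|11)=-1; sign (−1)^0·-1^-1·-1^0 = -1.
(a,b)_∞: sgn(29)=+, sgn(-1309)=−, so +1.
(a,b)_31: α=-2, u≡27; β=0, v≡30 (mod 31); (27|31)=-1, (30|31)=-1; sign (−1)^0·-1^0·-1^-2 = +1.
(a,b)_3: α=2, u≡2; β=8, v≡2 (mod 3); (2|3)=-1, (2|3)=-1; sign (−1)^0·-1^8·-1^2 = +1.
(a,b)_5: α=4, u≡1; β=2, v≡1 (mod 5); (1|5)=+1, (1|5)=+1; sign (−1)^0·+1^2·+1^4 = +1.
(a,b)_2: α=-8, β=0; u≡5, v≡3 (mod 8); ε(u)ε(v)=0·1, αω(v)=-8·1, βω(u)=0·1; sum ≡ 0  ⇒  +1.
(a,b)_17: α=0, u≡3; β=1, v≡2 (mod 17); (3|17)=-1, (2|17)=+1; sign (−1)^0·-1^1·+1^0 = -1.
(a,b)_7: α=4, u≡1; β=1, v≡1 (mod 7); (1|7)=+1, (1|7)=+1; sign (−1)^0·+1^1·+1^4 = +1.
(a,b)_19: α=-2, u≡8; β=0, v≡13 (mod 19); (8|19)=-1, (13|19)=-1; sign (−1)^0·-1^0·-1^-2 = +1.
(a,b)_29: α=1, u≡6; β=0, v≡5 (mod 29); (6|29)=+1, (5|29)=+1; sign (−1)^0·+1^0·+1^1 = +1.
Ram(29, -1309) = {11, 17}; no ℚ_11-point on the conic.

[11, 17]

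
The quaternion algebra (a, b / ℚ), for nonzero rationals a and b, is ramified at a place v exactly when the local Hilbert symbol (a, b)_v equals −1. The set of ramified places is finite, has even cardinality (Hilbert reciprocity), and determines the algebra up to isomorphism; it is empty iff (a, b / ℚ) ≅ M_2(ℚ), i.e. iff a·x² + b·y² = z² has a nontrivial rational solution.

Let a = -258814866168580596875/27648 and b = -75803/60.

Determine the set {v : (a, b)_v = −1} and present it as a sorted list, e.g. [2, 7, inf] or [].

(a, b) ≡ (-36465, -23205) mod (ℚ^×)²; places V = {2, 3, 5, 7, 11, 13, 17, ∞}.
(a,b)_∞: sgn(-36465)=−, sgn(-23205)=−, so -1.
(a,b)_7: α=8, u≡5; β=3, v≡6 (mod 7); (5|7)=-1, (6|7)=-1; sign (−1)^0·-1^3·-1^8 = -1.
(a,b)_17: α=3, u≡7; β=1, v≡7 (mod 17); (7|17)=-1, (7|17)=-1; sign (−1)^0·-1^1·-1^3 = +1.
(a,b)_3: α=-3, u≡1; β=-1, v≡2 (mod 3); (1|3)=+1, (2|3)=-1; sign (−1)^1·+1^-1·-1^-3 = +1.
(a,b)_5: α=5, u≡3; β=-1, v≡1 (mod 5); (3|5)=-1, (1|5)=+1; sign (−1)^0·-1^-1·+1^5 = -1.
(a,b)_2: α=-10, β=-2; u≡7, v≡3 (mod 8); ε(u)ε(v)=1·1, αω(v)=-10·1, βω(u)=-2·0; sum ≡ 1  ⇒  -1.
(a,b)_13: α=3, u≡1; β=1, v≡4 (mod 13); (1|13)=+1, (4|13)=+1; sign (−1)^0·+1^1·+1^3 = +1.
(a,b)_11: α=3, u≡7; β=0, v≡4 (mod 11); (7|11)=-1, (4|11)=+1; sign (−1)^0·-1^0·+1^3 = +1.
Ram(-36465, -23205) = {2, 5, 7, ∞}; no ℚ_2-point on the conic.

[2, 5, 7, inf]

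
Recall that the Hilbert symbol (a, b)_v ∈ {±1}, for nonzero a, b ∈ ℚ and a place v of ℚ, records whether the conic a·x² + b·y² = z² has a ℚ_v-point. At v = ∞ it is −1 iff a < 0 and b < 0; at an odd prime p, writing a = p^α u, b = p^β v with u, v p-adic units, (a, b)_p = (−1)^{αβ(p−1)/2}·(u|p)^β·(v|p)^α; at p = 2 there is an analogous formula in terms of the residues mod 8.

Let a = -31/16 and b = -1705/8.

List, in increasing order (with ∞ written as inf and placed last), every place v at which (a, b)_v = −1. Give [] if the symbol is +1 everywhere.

[11, inf]

(a, b) ≡ (-31, -3410) mod (ℚ^×)²; places V = {2, 5, 11, 31, ∞}.
(a,b)_31: α=1, u≡29; β=1, v≡28 (mod 31); (29|31)=-1, (28|31)=+1; sign (−1)^1·-1^1·+1^1 = +1.
(a,b)_∞: sgn(-31)=−, sgn(-3410)=−, so -1.
(a,b)_11: α=0, u≡7; β=1, v≡4 (mod 11); (7|11)=-1, (4|11)=+1; sign (−1)^0·-1^1·+1^0 = -1.
(a,b)_5: α=0, u≡4; β=1, v≡3 (mod 5); (4|5)=+1, (3|5)=-1; sign (−1)^0·+1^1·-1^0 = +1.
(a,b)_2: α=-4, β=-3; u≡1, v≡7 (mod 8); ε(u)ε(v)=0·1, αω(v)=-4·0, βω(u)=-3·0; sum ≡ 0  ⇒  +1.
(-31, -3410 / ℚ) ramifies at {11, ∞}: a division algebra.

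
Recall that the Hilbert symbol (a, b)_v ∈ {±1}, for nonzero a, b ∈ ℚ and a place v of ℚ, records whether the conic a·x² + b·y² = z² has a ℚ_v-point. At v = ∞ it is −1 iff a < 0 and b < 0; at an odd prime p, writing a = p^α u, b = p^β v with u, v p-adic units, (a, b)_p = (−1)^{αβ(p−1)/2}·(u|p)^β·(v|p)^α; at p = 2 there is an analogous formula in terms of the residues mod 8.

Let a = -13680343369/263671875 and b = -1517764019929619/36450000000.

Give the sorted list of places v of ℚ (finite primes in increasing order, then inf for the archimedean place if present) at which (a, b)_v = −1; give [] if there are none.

(a, b) ≡ (-3, -22) mod (ℚ^×)²; places V = {2, 3, 5, 7, 11, 19, 31, 37, ∞}.
(a,b)_37: α=0, u≡9; β=2, v≡15 (mod 37); (9|37)=+1, (15|37)=-1; sign (−1)^0·+1^2·-1^0 = +1.
(a,b)_19: α=0, u≡9; β=2, v≡11 (mod 19); (9|19)=+1, (11|19)=+1; sign (−1)^0·+1^2·+1^0 = +1.
(a,b)_3: α=-3, u≡2; β=-6, v≡2 (mod 3); (2|3)=-1, (2|3)=-1; sign (−1)^0·-1^-6·-1^-3 = -1.
(a,b)_∞: sgn(-3)=−, sgn(-22)=−, so -1.
(a,b)_7: α=6, u≡2; β=4, v≡3 (mod 7); (2|7)=+1, (3|7)=-1; sign (−1)^0·+1^4·-1^6 = +1.
(a,b)_11: α=2, u≡10; β=3, v≡3 (mod 11); (10|11)=-1, (3|11)=+1; sign (−1)^0·-1^3·+1^2 = -1.
(a,b)_5: α=-10, u≡3; β=-8, v≡3 (mod 5); (3|5)=-1, (3|5)=-1; sign (−1)^0·-1^-8·-1^-10 = +1.
(a,b)_2: α=0, β=-7; u≡5, v≡5 (mod 8); ε(u)ε(v)=0·0, αω(v)=0·1, βω(u)=-7·1; sum ≡ 1  ⇒  -1.
(a,b)_31: α=2, u≡18; β=2, v≡25 (mod 31); (18|31)=+1, (25|31)=+1; sign (−1)^0·+1^2·+1^2 = +1.
(-3, -22 / ℚ) ramifies at {2, 3, 11, ∞}: a division algebra.

[2, 3, 11, inf]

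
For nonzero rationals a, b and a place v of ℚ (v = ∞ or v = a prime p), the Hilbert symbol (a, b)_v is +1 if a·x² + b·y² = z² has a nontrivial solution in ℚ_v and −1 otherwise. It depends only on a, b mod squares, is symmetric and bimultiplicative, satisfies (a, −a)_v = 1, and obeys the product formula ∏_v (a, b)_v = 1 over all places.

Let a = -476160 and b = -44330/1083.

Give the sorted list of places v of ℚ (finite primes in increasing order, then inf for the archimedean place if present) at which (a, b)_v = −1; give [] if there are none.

[3, 11, 31, inf]

Mod squares: a ≡ -465, b ≡ -132990. Check v ∈ {∞, 2, 3, 5, 11, 13, 19, 31}.
v=5: a=5^1·(≡3), b=5^1·(≡3) mod 5; (3|5)=-1, (3|5)=-1; (−1)^{1·1·2}·(-1)^1·(-1)^1 = +1.
v=2: v_2(a)=10, v_2(b)=1; units ≡ 7, 1 (mod 8); ε·ε+αω+βω = 1·0+10·0+1·0 ≡ 0  ⇒  (a,b)_2 = +1.
v=31: a=31^1·(≡16), b=31^1·(≡2) mod 31; (16|31)=+1, (2|31)=+1; (−1)^{1·1·15}·(+1)^1·(+1)^1 = -1.
v=3: a=3^1·(≡1), b=3^-1·(≡1) mod 3; (1|3)=+1, (1|3)=+1; (−1)^{1·-1·1}·(+1)^-1·(+1)^1 = -1.
v=19: a=19^0·(≡18), b=19^-2·(≡18) mod 19; (18|19)=-1, (18|19)=-1; (−1)^{0·-2·9}·(-1)^-2·(-1)^0 = +1.
v=∞: -465 < 0 and -132990 < 0  ⇒  (a,b)_∞ = -1.
v=13: a=13^0·(≡4), b=13^1·(≡12) mod 13; (4|13)=+1, (12|13)=+1; (−1)^{0·1·6}·(+1)^1·(+1)^0 = +1.
v=11: a=11^0·(≡8), b=11^1·(≡8) mod 11; (8|11)=-1, (8|11)=-1; (−1)^{0·1·5}·(-1)^1·(-1)^0 = -1.
(-465, -132990 / ℚ) ramifies at {3, 11, 31, ∞}: a division algebra.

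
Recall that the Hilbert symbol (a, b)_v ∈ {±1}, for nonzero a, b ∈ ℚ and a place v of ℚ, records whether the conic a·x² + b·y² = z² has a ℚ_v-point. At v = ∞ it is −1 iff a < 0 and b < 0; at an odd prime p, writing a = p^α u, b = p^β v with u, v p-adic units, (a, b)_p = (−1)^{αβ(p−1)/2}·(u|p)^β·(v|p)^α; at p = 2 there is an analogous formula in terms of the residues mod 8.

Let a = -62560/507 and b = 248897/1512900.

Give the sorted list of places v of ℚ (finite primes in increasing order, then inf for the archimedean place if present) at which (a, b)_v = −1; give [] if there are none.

Mod squares: a ≡ -11730, b ≡ 17. Check v ∈ {∞, 2, 3, 5, 11, 13, 17, 23, 41}.
v=5: a=5^1·(≡4), b=5^-2·(≡2) mod 5; (4|5)=+1, (2|5)=-1; (−1)^{1·-2·2}·(+1)^-2·(-1)^1 = -1.
v=11: a=11^0·(≡8), b=11^4·(≡7) mod 11; (8|11)=-1, (7|11)=-1; (−1)^{0·4·5}·(-1)^4·(-1)^0 = +1.
v=3: a=3^-1·(≡2), b=3^-2·(≡2) mod 3; (2|3)=-1, (2|3)=-1; (−1)^{-1·-2·1}·(-1)^-2·(-1)^-1 = -1.
v=2: v_2(a)=5, v_2(b)=-2; units ≡ 7, 1 (mod 8); ε·ε+αω+βω = 1·0+5·0+-2·0 ≡ 0  ⇒  (a,b)_2 = +1.
v=23: a=23^1·(≡17), b=23^0·(≡10) mod 23; (17|23)=-1, (10|23)=-1; (−1)^{1·0·11}·(-1)^0·(-1)^1 = -1.
v=17: a=17^1·(≡14), b=17^1·(≡2) mod 17; (14|17)=-1, (2|17)=+1; (−1)^{1·1·8}·(-1)^1·(+1)^1 = -1.
v=∞: -11730 < 0 and 17 > 0  ⇒  (a,b)_∞ = +1.
v=41: a=41^0·(≡25), b=41^-2·(≡7) mod 41; (25|41)=+1, (7|41)=-1; (−1)^{0·-2·20}·(+1)^-2·(-1)^0 = +1.
v=13: a=13^-2·(≡3), b=13^0·(≡1) mod 13; (3|13)=+1, (1|13)=+1; (−1)^{-2·0·6}·(+1)^0·(+1)^-2 = +1.
Ram(-11730, 17) = {3, 5, 17, 23}; no ℚ_3-point on the conic.

[3, 5, 17, 23]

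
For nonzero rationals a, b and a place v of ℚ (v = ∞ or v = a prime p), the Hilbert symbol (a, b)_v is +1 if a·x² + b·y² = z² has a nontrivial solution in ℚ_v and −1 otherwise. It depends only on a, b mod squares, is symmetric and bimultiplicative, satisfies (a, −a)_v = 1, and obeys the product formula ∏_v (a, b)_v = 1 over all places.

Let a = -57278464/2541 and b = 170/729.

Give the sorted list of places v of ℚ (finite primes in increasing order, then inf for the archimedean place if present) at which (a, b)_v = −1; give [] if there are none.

Mod squares: a ≡ -18354, b ≡ 170. Check v ∈ {∞, 2, 3, 5, 7, 11, 17, 19, 23}.
v=23: a=23^1·(≡17), b=23^0·(≡2) mod 23; (17|23)=-1, (2|23)=+1; (−1)^{1·0·11}·(-1)^0·(+1)^1 = +1.
v=11: a=11^-2·(≡1), b=11^0·(≡9) mod 11; (1|11)=+1, (9|11)=+1; (−1)^{-2·0·5}·(+1)^0·(+1)^-2 = +1.
v=19: a=19^1·(≡8), b=19^0·(≡8) mod 19; (8|19)=-1, (8|19)=-1; (−1)^{1·0·9}·(-1)^0·(-1)^1 = -1.
v=5: a=5^0·(≡1), b=5^1·(≡1) mod 5; (1|5)=+1, (1|5)=+1; (−1)^{0·1·2}·(+1)^1·(+1)^0 = +1.
v=2: v_2(a)=17, v_2(b)=1; units ≡ 7, 5 (mod 8); ε·ε+αω+βω = 1·0+17·1+1·0 ≡ 1  ⇒  (a,b)_2 = -1.
v=∞: -18354 < 0 and 170 > 0  ⇒  (a,b)_∞ = +1.
v=7: a=7^-1·(≡5), b=7^0·(≡2) mod 7; (5|7)=-1, (2|7)=+1; (−1)^{-1·0·3}·(-1)^0·(+1)^-1 = +1.
v=17: a=17^0·(≡14), b=17^1·(≡12) mod 17; (14|17)=-1, (12|17)=-1; (−1)^{0·1·8}·(-1)^1·(-1)^0 = -1.
v=3: a=3^-1·(≡2), b=3^-6·(≡2) mod 3; (2|3)=-1, (2|3)=-1; (−1)^{-1·-6·1}·(-1)^-6·(-1)^-1 = -1.
Ram(-18354, 170) = {2, 3, 17, 19}; no ℚ_2-point on the conic.

[2, 3, 17, 19]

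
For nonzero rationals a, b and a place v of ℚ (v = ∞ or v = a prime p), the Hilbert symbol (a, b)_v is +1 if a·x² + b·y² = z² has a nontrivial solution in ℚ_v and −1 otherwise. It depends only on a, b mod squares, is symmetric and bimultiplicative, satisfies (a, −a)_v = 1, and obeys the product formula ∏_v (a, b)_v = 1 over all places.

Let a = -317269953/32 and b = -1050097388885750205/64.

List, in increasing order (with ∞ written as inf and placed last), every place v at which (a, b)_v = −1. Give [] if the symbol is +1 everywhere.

Mod squares: a ≡ -946, b ≡ -5. Check v ∈ {∞, 2, 3, 5, 7, 11, 13, 43}.
v=13: a=13^2·(≡1), b=13^6·(≡8) mod 13; (1|13)=+1, (8|13)=-1; (−1)^{2·6·6}·(+1)^6·(-1)^2 = +1.
v=43: a=43^1·(≡4), b=43^2·(≡6) mod 43; (4|43)=+1, (6|43)=+1; (−1)^{1·2·21}·(+1)^2·(+1)^1 = +1.
v=11: a=11^1·(≡8), b=11^2·(≡6) mod 11; (8|11)=-1, (6|11)=-1; (−1)^{1·2·5}·(-1)^2·(-1)^1 = -1.
v=3: a=3^4·(≡2), b=3^4·(≡1) mod 3; (2|3)=-1, (1|3)=+1; (−1)^{4·4·1}·(-1)^4·(+1)^4 = +1.
v=∞: -946 < 0 and -5 < 0  ⇒  (a,b)_∞ = -1.
v=2: v_2(a)=-5, v_2(b)=-6; units ≡ 7, 3 (mod 8); ε·ε+αω+βω = 1·1+-5·1+-6·0 ≡ 0  ⇒  (a,b)_2 = +1.
v=5: a=5^0·(≡1), b=5^1·(≡1) mod 5; (1|5)=+1, (1|5)=+1; (−1)^{0·1·2}·(+1)^1·(+1)^0 = +1.
v=7: a=7^2·(≡3), b=7^4·(≡2) mod 7; (3|7)=-1, (2|7)=+1; (−1)^{2·4·3}·(-1)^4·(+1)^2 = +1.
(-946, -5 / ℚ) ramifies at {11, ∞}: a division algebra.

[11, inf]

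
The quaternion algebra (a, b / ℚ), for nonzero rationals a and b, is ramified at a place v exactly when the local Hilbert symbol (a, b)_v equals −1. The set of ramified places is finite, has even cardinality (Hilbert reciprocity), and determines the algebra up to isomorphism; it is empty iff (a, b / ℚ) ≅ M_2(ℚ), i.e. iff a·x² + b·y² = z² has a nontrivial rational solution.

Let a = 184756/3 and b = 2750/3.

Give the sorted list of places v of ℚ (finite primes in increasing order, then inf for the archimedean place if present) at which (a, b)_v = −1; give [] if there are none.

(a, b) ≡ (138567, 330) mod (ℚ^×)²; places V = {2, 3, 5, 11, 13, 17, 19, ∞}.
(a,b)_13: α=1, u≡1; β=0, v≡11 (mod 13); (1|13)=+1, (11|13)=-1; sign (−1)^0·+1^0·-1^1 = -1.
(a,b)_∞: sgn(138567)=+, sgn(330)=+, so +1.
(a,b)_2: α=2, β=1; u≡7, v≡5 (mod 8); ε(u)ε(v)=1·0, αω(v)=2·1, βω(u)=1·0; sum ≡ 0  ⇒  +1.
(a,b)_3: α=-1, u≡1; β=-1, v≡2 (mod 3); (1|3)=+1, (2|3)=-1; sign (−1)^1·+1^-1·-1^-1 = +1.
(a,b)_19: α=1, u≡5; β=0, v≡11 (mod 19); (5|19)=+1, (11|19)=+1; sign (−1)^0·+1^0·+1^1 = +1.
(a,b)_17: α=1, u≡13; β=0, v≡10 (mod 17); (13|17)=+1, (10|17)=-1; sign (−1)^0·+1^0·-1^1 = -1.
(a,b)_11: α=1, u≡7; β=1, v≡10 (mod 11); (7|11)=-1, (10|11)=-1; sign (−1)^1·-1^1·-1^1 = -1.
(a,b)_5: α=0, u≡2; β=3, v≡4 (mod 5); (2|5)=-1, (4|5)=+1; sign (−1)^0·-1^3·+1^0 = -1.
Ram(138567, 330) = {5, 11, 13, 17}; no ℚ_5-point on the conic.

[5, 11, 13, 17]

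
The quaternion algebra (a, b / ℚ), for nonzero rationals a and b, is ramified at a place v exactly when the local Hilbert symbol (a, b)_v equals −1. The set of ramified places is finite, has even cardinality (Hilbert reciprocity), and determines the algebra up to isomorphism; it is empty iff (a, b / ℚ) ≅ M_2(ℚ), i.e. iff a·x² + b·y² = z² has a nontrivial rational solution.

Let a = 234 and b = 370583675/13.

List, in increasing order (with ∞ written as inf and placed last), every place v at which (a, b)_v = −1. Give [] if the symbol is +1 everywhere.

[7, 43]

Mod squares: a ≡ 26, b ≡ 1592591. Check v ∈ {∞, 2, 3, 5, 7, 11, 13, 37, 43}.
v=3: a=3^2·(≡2), b=3^0·(≡2) mod 3; (2|3)=-1, (2|3)=-1; (−1)^{2·0·1}·(-1)^0·(-1)^2 = +1.
v=11: a=11^0·(≡3), b=11^3·(≡2) mod 11; (3|11)=+1, (2|11)=-1; (−1)^{0·3·5}·(+1)^3·(-1)^0 = +1.
v=5: a=5^0·(≡4), b=5^2·(≡4) mod 5; (4|5)=+1, (4|5)=+1; (−1)^{0·2·2}·(+1)^2·(+1)^0 = +1.
v=43: a=43^0·(≡19), b=43^1·(≡16) mod 43; (19|43)=-1, (16|43)=+1; (−1)^{0·1·21}·(-1)^1·(+1)^0 = -1.
v=2: v_2(a)=1, v_2(b)=0; units ≡ 5, 7 (mod 8); ε·ε+αω+βω = 0·1+1·0+0·1 ≡ 0  ⇒  (a,b)_2 = +1.
v=7: a=7^0·(≡3), b=7^1·(≡6) mod 7; (3|7)=-1, (6|7)=-1; (−1)^{0·1·3}·(-1)^1·(-1)^0 = -1.
v=13: a=13^1·(≡5), b=13^-1·(≡7) mod 13; (5|13)=-1, (7|13)=-1; (−1)^{1·-1·6}·(-1)^-1·(-1)^1 = +1.
v=37: a=37^0·(≡12), b=37^1·(≡16) mod 37; (12|37)=+1, (16|37)=+1; (−1)^{0·1·18}·(+1)^1·(+1)^0 = +1.
v=∞: 26 > 0 and 1592591 > 0  ⇒  (a,b)_∞ = +1.
Ram(26, 1592591) = {7, 43}; no ℚ_7-point on the conic.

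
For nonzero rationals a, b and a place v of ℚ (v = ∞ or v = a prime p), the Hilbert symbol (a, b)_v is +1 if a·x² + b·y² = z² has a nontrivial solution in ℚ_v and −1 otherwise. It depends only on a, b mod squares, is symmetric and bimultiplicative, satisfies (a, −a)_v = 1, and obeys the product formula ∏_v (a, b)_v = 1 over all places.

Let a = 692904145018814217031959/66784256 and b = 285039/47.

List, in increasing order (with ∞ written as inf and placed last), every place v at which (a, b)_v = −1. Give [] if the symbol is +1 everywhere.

[11, 17]

(a, b) ≡ (360349, 18377) mod (ℚ^×)²; places V = {2, 3, 7, 11, 13, 17, 23, 31, 41, 47, ∞}.
(a,b)_23: α=4, u≡6; β=1, v≡19 (mod 23); (6|23)=+1, (19|23)=-1; sign (−1)^0·+1^1·-1^4 = +1.
(a,b)_2: α=-10, β=0; u≡5, v≡1 (mod 8); ε(u)ε(v)=0·0, αω(v)=-10·0, βω(u)=0·1; sum ≡ 0  ⇒  +1.
(a,b)_∞: sgn(360349)=+, sgn(18377)=+, so +1.
(a,b)_47: α=3, u≡18; β=-1, v≡31 (mod 47); (18|47)=+1, (31|47)=-1; sign (−1)^1·+1^-1·-1^3 = +1.
(a,b)_41: α=1, u≡12; β=0, v≡8 (mod 41); (12|41)=-1, (8|41)=+1; sign (−1)^0·-1^0·+1^1 = +1.
(a,b)_7: α=-2, u≡5; β=0, v≡4 (mod 7); (5|7)=-1, (4|7)=+1; sign (−1)^0·-1^0·+1^-2 = +1.
(a,b)_13: α=2, u≡5; β=0, v≡5 (mod 13); (5|13)=-1, (5|13)=-1; sign (−1)^0·-1^0·-1^2 = +1.
(a,b)_3: α=6, u≡1; β=6, v≡2 (mod 3); (1|3)=+1, (2|3)=-1; sign (−1)^0·+1^6·-1^6 = +1.
(a,b)_11: α=-3, u≡4; β=0, v≡6 (mod 11); (4|11)=+1, (6|11)=-1; sign (−1)^0·+1^0·-1^-3 = -1.
(a,b)_31: α=2, u≡19; β=0, v≡19 (mod 31); (19|31)=+1, (19|31)=+1; sign (−1)^0·+1^0·+1^2 = +1.
(a,b)_17: α=3, u≡4; β=1, v≡3 (mod 17); (4|17)=+1, (3|17)=-1; sign (−1)^0·+1^1·-1^3 = -1.
Ram(360349, 18377) = {11, 17}; no ℚ_11-point on the conic.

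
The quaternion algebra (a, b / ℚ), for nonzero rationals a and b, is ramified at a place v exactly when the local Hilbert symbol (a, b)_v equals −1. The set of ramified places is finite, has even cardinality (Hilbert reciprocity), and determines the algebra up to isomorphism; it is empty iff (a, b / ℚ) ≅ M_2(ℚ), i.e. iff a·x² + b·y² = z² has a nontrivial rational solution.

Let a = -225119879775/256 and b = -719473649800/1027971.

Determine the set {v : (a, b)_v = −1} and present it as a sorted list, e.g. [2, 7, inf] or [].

[7, 29, 41, inf]

Mod squares: a ≡ -307951, b ≡ -21238. Check v ∈ {∞, 2, 3, 5, 7, 17, 19, 29, 37, 41}.
v=2: v_2(a)=-8, v_2(b)=3; units ≡ 1, 5 (mod 8); ε·ε+αω+βω = 0·0+-8·1+3·0 ≡ 0  ⇒  (a,b)_2 = +1.
v=19: a=19^2·(≡16), b=19^2·(≡6) mod 19; (16|19)=+1, (6|19)=+1; (−1)^{2·2·9}·(+1)^2·(+1)^2 = +1.
v=7: a=7^1·(≡4), b=7^-3·(≡4) mod 7; (4|7)=+1, (4|7)=+1; (−1)^{1·-3·3}·(+1)^-3·(+1)^1 = -1.
v=5: a=5^2·(≡4), b=5^2·(≡3) mod 5; (4|5)=+1, (3|5)=-1; (−1)^{2·2·2}·(+1)^2·(-1)^2 = +1.
v=41: a=41^1·(≡4), b=41^1·(≡13) mod 41; (4|41)=+1, (13|41)=-1; (−1)^{1·1·20}·(+1)^1·(-1)^1 = -1.
v=3: a=3^4·(≡2), b=3^-4·(≡2) mod 3; (2|3)=-1, (2|3)=-1; (−1)^{4·-4·1}·(-1)^-4·(-1)^4 = +1.
v=17: a=17^0·(≡15), b=17^2·(≡11) mod 17; (15|17)=+1, (11|17)=-1; (−1)^{0·2·8}·(+1)^2·(-1)^0 = +1.
v=29: a=29^1·(≡22), b=29^2·(≡14) mod 29; (22|29)=+1, (14|29)=-1; (−1)^{1·2·14}·(+1)^2·(-1)^1 = -1.
v=∞: -307951 < 0 and -21238 < 0  ⇒  (a,b)_∞ = -1.
v=37: a=37^1·(≡14), b=37^-1·(≡22) mod 37; (14|37)=-1, (22|37)=-1; (−1)^{1·-1·18}·(-1)^-1·(-1)^1 = +1.
Ram(-307951, -21238) = {7, 29, 41, ∞}; no ℚ_7-point on the conic.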